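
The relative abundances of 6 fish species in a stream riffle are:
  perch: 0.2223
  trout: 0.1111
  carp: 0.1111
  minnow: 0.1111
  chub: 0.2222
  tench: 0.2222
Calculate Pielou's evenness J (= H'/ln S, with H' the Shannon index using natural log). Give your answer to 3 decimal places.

0.968

H' = −Σ pᵢ ln pᵢ = −((-0.33428) + (-0.24412) + (-0.24412) + (-0.24412) + (-0.33423) + (-0.33423)) = 1.73510 (working shown to 5 dp, full precision carried).
With S = 6 species, ln S = 1.79176, so J = 1.73510/1.79176 = 0.96838, i.e. 0.968 to 3 decimal places.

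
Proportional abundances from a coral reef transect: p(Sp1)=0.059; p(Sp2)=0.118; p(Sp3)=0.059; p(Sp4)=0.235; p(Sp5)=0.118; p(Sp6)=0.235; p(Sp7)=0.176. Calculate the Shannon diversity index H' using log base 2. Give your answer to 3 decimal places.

2.633

Each pᵢ log₂ pᵢ term (working shown to 5 dp, full precision carried): 0.059×(-4.08314)=-0.24091, 0.118×(-3.08314)=-0.36381, 0.059×(-4.08314)=-0.24091, 0.235×(-2.08927)=-0.49098, 0.118×(-3.08314)=-0.36381, 0.235×(-2.08927)=-0.49098, 0.176×(-2.50635)=-0.44112.
Sum = -2.63251, so H' = 2.633.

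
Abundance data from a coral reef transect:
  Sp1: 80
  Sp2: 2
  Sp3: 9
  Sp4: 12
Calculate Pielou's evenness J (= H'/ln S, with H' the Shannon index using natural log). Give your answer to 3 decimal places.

Total N = 80+2+9+12 = 103, so the proportions are 0.7767, 0.01942, 0.08738, 0.1165 (working shown to 5 dp, full precision carried).
H' = −Σ pᵢ ln pᵢ = −((-0.19627) + (-0.07654) + (-0.21299) + (-0.25046)) = 0.73626.
With S = 4 species, ln S = 1.38629, so J = 0.73626/1.38629 = 0.53110, i.e. 0.531 to 3 decimal places.

0.531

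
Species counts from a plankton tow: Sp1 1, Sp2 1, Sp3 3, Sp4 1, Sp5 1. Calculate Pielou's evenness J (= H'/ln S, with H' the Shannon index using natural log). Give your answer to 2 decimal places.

Total N = 1+1+3+1+1 = 7, so the proportions are 0.1429, 0.1429, 0.4286, 0.1429, 0.1429 (working shown to 4 dp, full precision carried).
H' = −Σ pᵢ ln pᵢ = −((-0.2780) + (-0.2780) + (-0.3631) + (-0.2780) + (-0.2780)) = 1.4751.
With S = 5 species, ln S = 1.6094, so J = 1.4751/1.6094 = 0.9165, i.e. 0.92 to 2 decimal places.

0.92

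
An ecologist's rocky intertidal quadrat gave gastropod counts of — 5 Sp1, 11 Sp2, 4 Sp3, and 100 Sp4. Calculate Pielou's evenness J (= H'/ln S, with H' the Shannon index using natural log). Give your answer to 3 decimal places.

Total N = 5+11+4+100 = 120, so the proportions are 0.04167, 0.09167, 0.03333, 0.83333 (working shown to 5 dp, full precision carried).
H' = −Σ pᵢ ln pᵢ = −((-0.13242) + (-0.21905) + (-0.11337) + (-0.15193)) = 0.61677.
With S = 4 species, ln S = 1.38629, so J = 0.61677/1.38629 = 0.44491, i.e. 0.445 to 3 decimal places.

0.445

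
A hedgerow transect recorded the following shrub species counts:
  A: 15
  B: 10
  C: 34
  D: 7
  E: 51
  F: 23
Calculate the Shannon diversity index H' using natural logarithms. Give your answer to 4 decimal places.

1.5859

Total N = 15+10+34+7+51+23 = 140, so the proportions are 0.107143, 0.071429, 0.242857, 0.05, 0.364286, 0.164286 (working shown to 6 dp, full precision carried).
Each pᵢ ln pᵢ term: 0.107143×(-2.233592)=-0.239313, 0.071429×(-2.639057)=-0.188504, 0.242857×(-1.415282)=-0.343711, 0.05×(-2.995732)=-0.149787, 0.364286×(-1.009817)=-0.367862, 0.164286×(-1.806148)=-0.296724.
Sum = -1.585902, so H' = 1.5859.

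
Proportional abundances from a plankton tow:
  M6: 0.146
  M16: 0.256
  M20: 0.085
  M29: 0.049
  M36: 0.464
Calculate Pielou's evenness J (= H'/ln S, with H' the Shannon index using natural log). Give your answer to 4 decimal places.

0.8347

H' = −Σ pᵢ ln pᵢ = −((-0.280926) + (-0.348820) + (-0.209534) + (-0.147781) + (-0.356292)) = 1.343352 (working shown to 6 dp, full precision carried).
With S = 5 species, ln S = 1.609438, so J = 1.343352/1.609438 = 0.834672, i.e. 0.8347 to 4 decimal places.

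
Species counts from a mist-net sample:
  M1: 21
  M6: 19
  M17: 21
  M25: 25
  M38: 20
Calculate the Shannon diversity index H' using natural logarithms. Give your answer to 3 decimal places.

1.605

Total N = 21+19+21+25+20 = 106, so the proportions are 0.19811, 0.17925, 0.19811, 0.23585, 0.18868 (working shown to 5 dp, full precision carried).
Each pᵢ ln pᵢ term: 0.19811×(-1.61892)=-0.32073, 0.17925×(-1.71900)=-0.30812, 0.19811×(-1.61892)=-0.32073, 0.23585×(-1.44456)=-0.34070, 0.18868×(-1.66771)=-0.31466.
Sum = -1.60494, so H' = 1.605.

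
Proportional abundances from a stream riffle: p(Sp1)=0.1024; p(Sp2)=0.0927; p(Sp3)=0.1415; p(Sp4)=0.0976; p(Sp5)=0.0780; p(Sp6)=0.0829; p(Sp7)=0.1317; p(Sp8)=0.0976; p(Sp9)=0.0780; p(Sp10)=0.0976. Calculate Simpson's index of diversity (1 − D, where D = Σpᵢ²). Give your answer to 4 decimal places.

D = 0.1024² + 0.0927² + 0.1415² + 0.0976² + 0.078² + 0.0829² + 0.1317² + 0.0976² + 0.078² + 0.0976² = 0.010486 + 0.008593 + 0.020022 + 0.009526 + 0.006084 + 0.006872 + 0.017345 + 0.009526 + 0.006084 + 0.009526 = 0.104064 (working shown to 6 dp, full precision carried).
So 1 − D = 0.895936, i.e. 0.8959 to 4 decimal places.

0.8959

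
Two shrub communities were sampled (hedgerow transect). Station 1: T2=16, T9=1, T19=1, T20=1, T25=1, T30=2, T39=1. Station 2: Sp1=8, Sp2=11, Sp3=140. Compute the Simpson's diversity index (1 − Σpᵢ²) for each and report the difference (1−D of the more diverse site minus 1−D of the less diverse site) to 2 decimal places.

0.28

Station 1: N=23, proportions 0.6957, 0.0435, 0.0435, 0.0435, 0.0435, 0.087, 0.0435, giving 1−D = 0.4991 (working shown to 4 dp, full precision carried).
Station 2: N=159, proportions 0.0503, 0.0692, 0.8805, giving 1−D = 0.2174.
Difference = |0.4991 − 0.2174| = 0.2817, i.e. 0.28 to 2 decimal places.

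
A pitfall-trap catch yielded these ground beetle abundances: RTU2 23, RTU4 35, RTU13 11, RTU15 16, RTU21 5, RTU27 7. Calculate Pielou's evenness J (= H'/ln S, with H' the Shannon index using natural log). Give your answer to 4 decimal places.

0.8906

Total N = 23+35+11+16+5+7 = 97, so the proportions are 0.237113, 0.360825, 0.113402, 0.164948, 0.051546, 0.072165 (working shown to 6 dp, full precision carried).
H' = −Σ pᵢ ln pᵢ = −((-0.341258) + (-0.367811) + (-0.246855) + (-0.297257) + (-0.152849) + (-0.189707)) = 1.595738.
With S = 6 species, ln S = 1.791759, so J = 1.595738/1.791759 = 0.890598, i.e. 0.8906 to 4 decimal places.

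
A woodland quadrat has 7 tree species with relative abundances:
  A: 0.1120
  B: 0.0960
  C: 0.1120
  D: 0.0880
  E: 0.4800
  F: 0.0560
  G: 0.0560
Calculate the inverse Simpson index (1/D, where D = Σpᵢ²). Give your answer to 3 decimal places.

D = 0.112² + 0.096² + 0.112² + 0.088² + 0.48² + 0.056² + 0.056² = 0.0125440 + 0.0092160 + 0.0125440 + 0.0077440 + 0.2304000 + 0.0031360 + 0.0031360 = 0.2787200 (working shown to 7 dp, full precision carried).
So 1/D = 3.58783, i.e. 3.588 to 3 decimal places.

3.588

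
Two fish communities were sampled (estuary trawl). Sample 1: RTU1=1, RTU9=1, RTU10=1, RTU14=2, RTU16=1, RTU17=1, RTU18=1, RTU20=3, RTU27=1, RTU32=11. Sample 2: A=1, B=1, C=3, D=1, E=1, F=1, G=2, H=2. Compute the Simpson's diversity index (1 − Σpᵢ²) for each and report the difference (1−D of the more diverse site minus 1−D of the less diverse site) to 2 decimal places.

0.11

Sample 1: N=23, proportions 0.04348, 0.04348, 0.04348, 0.08696, 0.04348, 0.04348, 0.04348, 0.13043, 0.04348, 0.47826, giving 1−D = 0.73346 (working shown to 5 dp, full precision carried).
Sample 2: N=12, proportions 0.08333, 0.08333, 0.25, 0.08333, 0.08333, 0.08333, 0.16667, 0.16667, giving 1−D = 0.84722.
Difference = |0.73346 − 0.84722| = 0.11376, i.e. 0.11 to 2 decimal places.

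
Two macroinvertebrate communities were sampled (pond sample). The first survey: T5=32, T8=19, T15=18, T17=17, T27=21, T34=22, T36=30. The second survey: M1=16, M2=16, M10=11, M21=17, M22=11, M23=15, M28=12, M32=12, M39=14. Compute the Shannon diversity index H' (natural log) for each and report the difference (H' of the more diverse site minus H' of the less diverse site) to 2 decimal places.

0.27

The first survey: N=159, proportions 0.2013, 0.1195, 0.1132, 0.1069, 0.1321, 0.1384, 0.1887, giving H' = 1.9179 (working shown to 4 dp, full precision carried).
The second survey: N=124, proportions 0.129, 0.129, 0.0887, 0.1371, 0.0887, 0.121, 0.0968, 0.0968, 0.1129, giving H' = 2.1844.
Difference = |1.9179 − 2.1844| = 0.2665, i.e. 0.27 to 2 decimal places.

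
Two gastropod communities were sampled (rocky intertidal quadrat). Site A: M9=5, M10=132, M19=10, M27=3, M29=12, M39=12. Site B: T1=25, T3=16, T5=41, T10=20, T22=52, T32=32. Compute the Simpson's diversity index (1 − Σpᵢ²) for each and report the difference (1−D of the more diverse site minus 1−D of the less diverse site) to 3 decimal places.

0.396

Site A: N=174, proportions 0.02874, 0.75862, 0.05747, 0.01724, 0.06897, 0.06897, giving 1−D = 0.41056 (working shown to 5 dp, full precision carried).
Site B: N=186, proportions 0.13441, 0.08602, 0.22043, 0.10753, 0.27957, 0.17204, giving 1−D = 0.80663.
Difference = |0.41056 − 0.80663| = 0.39607, i.e. 0.396 to 3 decimal places.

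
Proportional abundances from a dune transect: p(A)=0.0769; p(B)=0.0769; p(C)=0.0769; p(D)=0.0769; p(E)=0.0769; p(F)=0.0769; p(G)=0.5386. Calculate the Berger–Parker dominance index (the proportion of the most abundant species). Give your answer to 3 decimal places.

The largest proportion is 0.5386, i.e. d = 0.539 to 3 decimal places.

0.539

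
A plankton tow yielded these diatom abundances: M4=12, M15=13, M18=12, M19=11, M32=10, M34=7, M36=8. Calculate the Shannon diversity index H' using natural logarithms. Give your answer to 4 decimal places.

1.9255

Total N = 12+13+12+11+10+7+8 = 73, so the proportions are 0.164384, 0.178082, 0.164384, 0.150685, 0.136986, 0.09589, 0.109589 (working shown to 6 dp, full precision carried).
Each pᵢ ln pᵢ term: 0.164384×(-1.805553)=-0.296803, 0.178082×(-1.725510)=-0.307283, 0.164384×(-1.805553)=-0.296803, 0.150685×(-1.892564)=-0.285181, 0.136986×(-1.987874)=-0.272312, 0.09589×(-2.344549)=-0.224820, 0.109589×(-2.211018)=-0.242303.
Sum = -1.925505, so H' = 1.9255.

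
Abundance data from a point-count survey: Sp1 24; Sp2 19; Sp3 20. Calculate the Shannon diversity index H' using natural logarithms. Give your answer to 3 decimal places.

1.093

Total N = 24+19+20 = 63, so the proportions are 0.38095, 0.30159, 0.31746 (working shown to 5 dp, full precision carried).
Each pᵢ ln pᵢ term: 0.38095×(-0.96508)=-0.36765, 0.30159×(-1.19870)=-0.36151, 0.31746×(-1.14740)=-0.36425.
Sum = -1.09342, so H' = 1.093.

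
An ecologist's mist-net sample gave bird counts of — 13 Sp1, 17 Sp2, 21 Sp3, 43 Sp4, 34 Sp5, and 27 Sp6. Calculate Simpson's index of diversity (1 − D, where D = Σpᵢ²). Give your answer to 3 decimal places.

Total N = 13+17+21+43+34+27 = 155, so the proportions are 0.08387, 0.10968, 0.13548, 0.27742, 0.21935, 0.17419 (working shown to 5 dp, full precision carried).
D = 0.08387² + 0.10968² + 0.13548² + 0.27742² + 0.21935² + 0.17419² = 0.00703 + 0.01203 + 0.01836 + 0.07696 + 0.04812 + 0.03034 = 0.19284.
So 1 − D = 0.80716, i.e. 0.807 to 3 decimal places.

0.807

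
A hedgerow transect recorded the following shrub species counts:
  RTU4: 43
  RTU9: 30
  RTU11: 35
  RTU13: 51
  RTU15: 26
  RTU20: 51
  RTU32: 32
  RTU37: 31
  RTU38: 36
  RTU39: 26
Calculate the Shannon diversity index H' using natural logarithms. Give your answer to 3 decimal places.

Total N = 43+30+35+51+26+51+32+31+36+26 = 361, so the proportions are 0.11911, 0.0831, 0.09695, 0.14127, 0.07202, 0.14127, 0.08864, 0.08587, 0.09972, 0.07202 (working shown to 5 dp, full precision carried).
Each pᵢ ln pᵢ term: 0.11911×(-2.12768)=-0.25344, 0.0831×(-2.48768)=-0.20673, 0.09695×(-2.33353)=-0.22624, 0.14127×(-1.95705)=-0.27648, 0.07202×(-2.63078)=-0.18947, 0.14127×(-1.95705)=-0.27648, 0.08864×(-2.42314)=-0.21479, 0.08587×(-2.45489)=-0.21081, 0.09972×(-2.30536)=-0.22990, 0.07202×(-2.63078)=-0.18947.
Sum = -2.27382, so H' = 2.274.

2.274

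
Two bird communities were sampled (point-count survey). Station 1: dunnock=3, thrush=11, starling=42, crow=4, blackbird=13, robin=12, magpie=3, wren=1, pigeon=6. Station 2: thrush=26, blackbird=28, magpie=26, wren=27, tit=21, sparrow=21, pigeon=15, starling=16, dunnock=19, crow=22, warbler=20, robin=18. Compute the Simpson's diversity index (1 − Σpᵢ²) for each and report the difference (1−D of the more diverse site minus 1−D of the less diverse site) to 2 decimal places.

0.16

Station 1: N=95, proportions 0.03158, 0.11579, 0.44211, 0.04211, 0.13684, 0.12632, 0.03158, 0.01053, 0.06316, giving 1−D = 0.74859 (working shown to 5 dp, full precision carried).
Station 2: N=259, proportions 0.10039, 0.10811, 0.10039, 0.10425, 0.08108, 0.08108, 0.05792, 0.06178, 0.07336, 0.08494, 0.07722, 0.0695, giving 1−D = 0.91358.
Difference = |0.74859 − 0.91358| = 0.16499, i.e. 0.16 to 2 decimal places.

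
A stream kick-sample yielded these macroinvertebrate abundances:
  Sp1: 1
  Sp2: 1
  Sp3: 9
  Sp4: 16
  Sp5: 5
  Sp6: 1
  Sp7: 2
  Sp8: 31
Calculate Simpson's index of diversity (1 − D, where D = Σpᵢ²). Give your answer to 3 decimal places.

0.695

Total N = 1+1+9+16+5+1+2+31 = 66, so the proportions are 0.01515, 0.01515, 0.13636, 0.24242, 0.07576, 0.01515, 0.0303, 0.4697 (working shown to 5 dp, full precision carried).
D = 0.01515² + 0.01515² + 0.13636² + 0.24242² + 0.07576² + 0.01515² + 0.0303² + 0.4697² = 0.00023 + 0.00023 + 0.01860 + 0.05877 + 0.00574 + 0.00023 + 0.00092 + 0.22062 = 0.30533.
So 1 − D = 0.69467, i.e. 0.695 to 3 decimal places.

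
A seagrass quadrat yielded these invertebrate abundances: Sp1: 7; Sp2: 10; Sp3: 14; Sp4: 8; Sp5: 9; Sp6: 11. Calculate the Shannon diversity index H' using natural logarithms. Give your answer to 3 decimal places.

1.766

Total N = 7+10+14+8+9+11 = 59, so the proportions are 0.11864, 0.16949, 0.23729, 0.13559, 0.15254, 0.18644 (working shown to 5 dp, full precision carried).
Each pᵢ ln pᵢ term: 0.11864×(-2.13163)=-0.25290, 0.16949×(-1.77495)=-0.30084, 0.23729×(-1.43848)=-0.34133, 0.13559×(-1.99810)=-0.27093, 0.15254×(-1.88031)=-0.28683, 0.18644×(-1.67964)=-0.31315.
Sum = -1.76599, so H' = 1.766.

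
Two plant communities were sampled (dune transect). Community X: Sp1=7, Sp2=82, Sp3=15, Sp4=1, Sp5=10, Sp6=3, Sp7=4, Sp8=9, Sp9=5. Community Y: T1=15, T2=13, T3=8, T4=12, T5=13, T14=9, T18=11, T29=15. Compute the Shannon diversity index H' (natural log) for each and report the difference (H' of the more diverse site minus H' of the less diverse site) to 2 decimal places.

Community X: N=136, proportions 0.05147, 0.60294, 0.11029, 0.00735, 0.07353, 0.02206, 0.02941, 0.06618, 0.03676, giving H' = 1.41793 (working shown to 5 dp, full precision carried).
Community Y: N=96, proportions 0.15625, 0.13542, 0.08333, 0.125, 0.13542, 0.09375, 0.11458, 0.15625, giving H' = 2.05876.
Difference = |1.41793 − 2.05876| = 0.64083, i.e. 0.64 to 2 decimal places.

0.64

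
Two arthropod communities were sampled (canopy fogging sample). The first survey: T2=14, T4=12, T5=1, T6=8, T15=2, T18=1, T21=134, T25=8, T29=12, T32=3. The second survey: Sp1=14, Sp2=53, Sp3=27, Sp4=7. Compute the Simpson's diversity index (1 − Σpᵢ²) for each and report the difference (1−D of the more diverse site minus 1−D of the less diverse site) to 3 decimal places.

The first survey: N=195, proportions 0.071795, 0.061538, 0.005128, 0.041026, 0.010256, 0.005128, 0.687179, 0.041026, 0.061538, 0.015385, giving 1−D = 0.511295 (working shown to 6 dp, full precision carried).
The second survey: N=101, proportions 0.138614, 0.524752, 0.267327, 0.069307, giving 1−D = 0.629154.
Difference = |0.511295 − 0.629154| = 0.117859, i.e. 0.118 to 3 decimal places.

0.118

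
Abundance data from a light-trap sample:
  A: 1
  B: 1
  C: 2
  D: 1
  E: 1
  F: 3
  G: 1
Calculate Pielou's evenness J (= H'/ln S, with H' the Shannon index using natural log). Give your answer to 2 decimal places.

Total N = 1+1+2+1+1+3+1 = 10, so the proportions are 0.1, 0.1, 0.2, 0.1, 0.1, 0.3, 0.1 (working shown to 4 dp, full precision carried).
H' = −Σ pᵢ ln pᵢ = −((-0.2303) + (-0.2303) + (-0.3219) + (-0.2303) + (-0.2303) + (-0.3612) + (-0.2303)) = 1.8344.
With S = 7 species, ln S = 1.9459, so J = 1.8344/1.9459 = 0.9427, i.e. 0.94 to 2 decimal places.

0.94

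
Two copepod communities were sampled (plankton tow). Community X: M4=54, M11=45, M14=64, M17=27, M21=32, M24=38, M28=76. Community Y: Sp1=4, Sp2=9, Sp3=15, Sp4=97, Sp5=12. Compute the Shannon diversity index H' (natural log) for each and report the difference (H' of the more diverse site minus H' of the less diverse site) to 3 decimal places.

0.906

Community X: N=336, proportions 0.16071, 0.13393, 0.19048, 0.08036, 0.09524, 0.1131, 0.22619, giving H' = 1.88816 (working shown to 5 dp, full precision carried).
Community Y: N=137, proportions 0.0292, 0.06569, 0.10949, 0.70803, 0.08759, giving H' = 0.98198.
Difference = |1.88816 − 0.98198| = 0.90618, i.e. 0.906 to 3 decimal places.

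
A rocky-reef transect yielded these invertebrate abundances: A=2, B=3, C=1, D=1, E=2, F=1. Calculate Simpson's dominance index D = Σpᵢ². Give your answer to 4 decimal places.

0.2000

Total N = 2+3+1+1+2+1 = 10, so the proportions are 0.2, 0.3, 0.1, 0.1, 0.2, 0.1 (working shown to 6 dp, full precision carried).
D = 0.2² + 0.3² + 0.1² + 0.1² + 0.2² + 0.1² = 0.040000 + 0.090000 + 0.010000 + 0.010000 + 0.040000 + 0.010000 = 0.200000.
To 4 decimal places, D = 0.2000.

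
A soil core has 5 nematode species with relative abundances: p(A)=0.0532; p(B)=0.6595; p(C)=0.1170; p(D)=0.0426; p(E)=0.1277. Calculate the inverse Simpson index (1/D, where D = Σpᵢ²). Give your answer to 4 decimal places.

2.1296

D = 0.0532² + 0.6595² + 0.117² + 0.0426² + 0.1277² = 0.0028302 + 0.4349402 + 0.0136890 + 0.0018148 + 0.0163073 = 0.4695815 (working shown to 7 dp, full precision carried).
So 1/D = 2.129556, i.e. 2.1296 to 4 decimal places.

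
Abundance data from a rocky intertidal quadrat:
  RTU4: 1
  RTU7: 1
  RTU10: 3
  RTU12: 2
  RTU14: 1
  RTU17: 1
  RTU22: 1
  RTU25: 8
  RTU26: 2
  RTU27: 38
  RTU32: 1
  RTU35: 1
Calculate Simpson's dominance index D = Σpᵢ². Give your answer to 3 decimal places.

0.426

Total N = 1+1+3+2+1+1+1+8+2+38+1+1 = 60, so the proportions are 0.01667, 0.01667, 0.05, 0.03333, 0.01667, 0.01667, 0.01667, 0.13333, 0.03333, 0.63333, 0.01667, 0.01667 (working shown to 5 dp, full precision carried).
D = 0.01667² + 0.01667² + 0.05² + 0.03333² + 0.01667² + 0.01667² + 0.01667² + 0.13333² + 0.03333² + 0.63333² + 0.01667² + 0.01667² = 0.00028 + 0.00028 + 0.00250 + 0.00111 + 0.00028 + 0.00028 + 0.00028 + 0.01778 + 0.00111 + 0.40111 + 0.00028 + 0.00028 = 0.42556.
To 3 decimal places, D = 0.426.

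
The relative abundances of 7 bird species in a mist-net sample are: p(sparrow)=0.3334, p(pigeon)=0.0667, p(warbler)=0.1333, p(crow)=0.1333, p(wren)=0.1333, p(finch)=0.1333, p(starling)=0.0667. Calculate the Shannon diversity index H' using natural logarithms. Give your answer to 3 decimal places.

1.802

Each pᵢ ln pᵢ term (working shown to 5 dp, full precision carried): 0.3334×(-1.09841)=-0.36621, 0.0667×(-2.70755)=-0.18059, 0.1333×(-2.01515)=-0.26862, 0.1333×(-2.01515)=-0.26862, 0.1333×(-2.01515)=-0.26862, 0.1333×(-2.01515)=-0.26862, 0.0667×(-2.70755)=-0.18059.
Sum = -1.80188, so H' = 1.802.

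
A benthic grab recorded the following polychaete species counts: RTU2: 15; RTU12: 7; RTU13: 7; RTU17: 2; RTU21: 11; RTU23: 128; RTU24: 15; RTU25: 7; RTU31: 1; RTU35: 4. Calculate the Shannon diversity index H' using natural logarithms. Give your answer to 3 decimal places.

Total N = 15+7+7+2+11+128+15+7+1+4 = 197, so the proportions are 0.07614, 0.03553, 0.03553, 0.01015, 0.05584, 0.64975, 0.07614, 0.03553, 0.00508, 0.0203 (working shown to 5 dp, full precision carried).
Each pᵢ ln pᵢ term: 0.07614×(-2.57515)=-0.19608, 0.03553×(-3.33729)=-0.11858, 0.03553×(-3.33729)=-0.11858, 0.01015×(-4.59006)=-0.04660, 0.05584×(-2.88531)=-0.16111, 0.64975×(-0.43117)=-0.28015, 0.07614×(-2.57515)=-0.19608, 0.03553×(-3.33729)=-0.11858, 0.00508×(-5.28320)=-0.02682, 0.0203×(-3.89691)=-0.07913.
Sum = -1.34171, so H' = 1.342.

1.342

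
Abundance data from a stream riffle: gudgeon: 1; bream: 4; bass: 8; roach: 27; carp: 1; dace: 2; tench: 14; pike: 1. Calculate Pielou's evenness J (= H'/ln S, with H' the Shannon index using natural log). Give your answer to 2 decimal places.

0.71

Total N = 1+4+8+27+1+2+14+1 = 58, so the proportions are 0.0172, 0.069, 0.1379, 0.4655, 0.0172, 0.0345, 0.2414, 0.0172 (working shown to 4 dp, full precision carried).
H' = −Σ pᵢ ln pᵢ = −((-0.0700) + (-0.1844) + (-0.2732) + (-0.3559) + (-0.0700) + (-0.1161) + (-0.3431) + (-0.0700)) = 1.4828.
With S = 8 species, ln S = 2.0794, so J = 1.4828/2.0794 = 0.7131, i.e. 0.71 to 2 decimal places.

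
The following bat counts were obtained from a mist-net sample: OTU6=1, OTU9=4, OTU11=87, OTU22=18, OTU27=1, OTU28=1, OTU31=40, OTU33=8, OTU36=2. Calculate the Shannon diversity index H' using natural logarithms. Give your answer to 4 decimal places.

Total N = 1+4+87+18+1+1+40+8+2 = 162, so the proportions are 0.006173, 0.024691, 0.537037, 0.111111, 0.006173, 0.006173, 0.246914, 0.049383, 0.012346 (working shown to 6 dp, full precision carried).
Each pᵢ ln pᵢ term: 0.006173×(-5.087596)=-0.031405, 0.024691×(-3.701302)=-0.091390, 0.537037×(-0.621688)=-0.333870, 0.111111×(-2.197225)=-0.244136, 0.006173×(-5.087596)=-0.031405, 0.006173×(-5.087596)=-0.031405, 0.246914×(-1.398717)=-0.345362, 0.049383×(-3.008155)=-0.148551, 0.012346×(-4.394449)=-0.054252.
Sum = -1.311776, so H' = 1.3118.

1.3118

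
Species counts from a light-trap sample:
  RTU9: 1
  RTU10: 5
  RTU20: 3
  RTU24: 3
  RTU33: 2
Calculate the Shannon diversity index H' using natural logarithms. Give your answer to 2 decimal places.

Total N = 1+5+3+3+2 = 14, so the proportions are 0.0714, 0.3571, 0.2143, 0.2143, 0.1429 (working shown to 4 dp, full precision carried).
Each pᵢ ln pᵢ term: 0.0714×(-2.6391)=-0.1885, 0.3571×(-1.0296)=-0.3677, 0.2143×(-1.5404)=-0.3301, 0.2143×(-1.5404)=-0.3301, 0.1429×(-1.9459)=-0.2780.
Sum = -1.4944, so H' = 1.49.

1.49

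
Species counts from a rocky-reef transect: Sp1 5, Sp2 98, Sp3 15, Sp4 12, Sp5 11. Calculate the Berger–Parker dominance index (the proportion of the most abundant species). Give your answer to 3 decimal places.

0.695

Total N = 5+98+15+12+11 = 141, so the proportions are 0.03546, 0.69504, 0.10638, 0.08511, 0.07801 (working shown to 5 dp, full precision carried).
The largest proportion is 0.69504, i.e. d = 0.695 to 3 decimal places.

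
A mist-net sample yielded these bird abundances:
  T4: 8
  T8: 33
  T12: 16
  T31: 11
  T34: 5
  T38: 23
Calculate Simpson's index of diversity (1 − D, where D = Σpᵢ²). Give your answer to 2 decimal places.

Total N = 8+33+16+11+5+23 = 96, so the proportions are 0.0833, 0.3438, 0.1667, 0.1146, 0.0521, 0.2396 (working shown to 4 dp, full precision carried).
D = 0.0833² + 0.3438² + 0.1667² + 0.1146² + 0.0521² + 0.2396² = 0.0069 + 0.1182 + 0.0278 + 0.0131 + 0.0027 + 0.0574 = 0.2261.
So 1 − D = 0.7739, i.e. 0.77 to 2 decimal places.

0.77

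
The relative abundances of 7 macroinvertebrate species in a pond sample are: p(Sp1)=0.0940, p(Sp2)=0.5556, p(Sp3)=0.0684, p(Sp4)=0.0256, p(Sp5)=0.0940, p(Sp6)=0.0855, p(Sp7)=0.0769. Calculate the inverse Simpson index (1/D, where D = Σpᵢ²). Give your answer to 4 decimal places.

D = 0.094² + 0.5556² + 0.0684² + 0.0256² + 0.094² + 0.0855² + 0.0769² = 0.0088360 + 0.3086914 + 0.0046786 + 0.0006554 + 0.0088360 + 0.0073103 + 0.0059136 = 0.3449211 (working shown to 7 dp, full precision carried).
So 1/D = 2.899213, i.e. 2.8992 to 4 decimal places.

2.8992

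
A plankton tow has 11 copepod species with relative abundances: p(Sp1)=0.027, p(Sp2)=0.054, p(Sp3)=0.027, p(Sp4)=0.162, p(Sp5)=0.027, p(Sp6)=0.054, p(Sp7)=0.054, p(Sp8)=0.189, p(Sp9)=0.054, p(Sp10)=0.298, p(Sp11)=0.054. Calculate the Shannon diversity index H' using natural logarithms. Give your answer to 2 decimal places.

Each pᵢ ln pᵢ term (working shown to 4 dp, full precision carried): 0.027×(-3.6119)=-0.0975, 0.054×(-2.9188)=-0.1576, 0.027×(-3.6119)=-0.0975, 0.162×(-1.8202)=-0.2949, 0.027×(-3.6119)=-0.0975, 0.054×(-2.9188)=-0.1576, 0.054×(-2.9188)=-0.1576, 0.189×(-1.6660)=-0.3149, 0.054×(-2.9188)=-0.1576, 0.298×(-1.2107)=-0.3608, 0.054×(-2.9188)=-0.1576.
Sum = -2.0512, so H' = 2.05.

2.05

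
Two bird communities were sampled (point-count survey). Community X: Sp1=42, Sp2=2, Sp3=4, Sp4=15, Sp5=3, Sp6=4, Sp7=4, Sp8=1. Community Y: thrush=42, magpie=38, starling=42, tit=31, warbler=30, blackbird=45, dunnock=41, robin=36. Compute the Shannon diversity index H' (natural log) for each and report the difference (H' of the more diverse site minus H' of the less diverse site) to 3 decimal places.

0.672

Community X: N=75, proportions 0.56, 0.02667, 0.05333, 0.2, 0.04, 0.05333, 0.05333, 0.01333, giving H' = 1.39855 (working shown to 5 dp, full precision carried).
Community Y: N=305, proportions 0.1377, 0.12459, 0.1377, 0.10164, 0.09836, 0.14754, 0.13443, 0.11803, giving H' = 2.07033.
Difference = |1.39855 − 2.07033| = 0.67178, i.e. 0.672 to 3 decimal places.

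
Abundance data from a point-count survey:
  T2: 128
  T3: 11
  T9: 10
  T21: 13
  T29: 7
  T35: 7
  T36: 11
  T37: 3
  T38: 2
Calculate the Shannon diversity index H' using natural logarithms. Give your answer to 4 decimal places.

1.2882

Total N = 128+11+10+13+7+7+11+3+2 = 192, so the proportions are 0.666667, 0.057292, 0.052083, 0.067708, 0.036458, 0.036458, 0.057292, 0.015625, 0.010417 (working shown to 6 dp, full precision carried).
Each pᵢ ln pᵢ term: 0.666667×(-0.405465)=-0.270310, 0.057292×(-2.859600)=-0.163831, 0.052083×(-2.954910)=-0.153902, 0.067708×(-2.692546)=-0.182308, 0.036458×(-3.311585)=-0.120735, 0.036458×(-3.311585)=-0.120735, 0.057292×(-2.859600)=-0.163831, 0.015625×(-4.158883)=-0.064983, 0.010417×(-4.564348)=-0.047545.
Sum = -1.288180, so H' = 1.2882.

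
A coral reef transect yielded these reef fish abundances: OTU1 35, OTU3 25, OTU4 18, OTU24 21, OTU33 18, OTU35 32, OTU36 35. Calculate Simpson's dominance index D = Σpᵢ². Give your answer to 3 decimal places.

0.153

Total N = 35+25+18+21+18+32+35 = 184, so the proportions are 0.19022, 0.13587, 0.09783, 0.11413, 0.09783, 0.17391, 0.19022 (working shown to 5 dp, full precision carried).
D = 0.19022² + 0.13587² + 0.09783² + 0.11413² + 0.09783² + 0.17391² + 0.19022² = 0.03618 + 0.01846 + 0.00957 + 0.01303 + 0.00957 + 0.03025 + 0.03618 = 0.15324.
To 3 decimal places, D = 0.153.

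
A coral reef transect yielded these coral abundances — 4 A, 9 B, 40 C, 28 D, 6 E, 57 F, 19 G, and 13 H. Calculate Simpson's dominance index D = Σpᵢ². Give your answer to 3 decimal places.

Total N = 4+9+40+28+6+57+19+13 = 176, so the proportions are 0.02273, 0.05114, 0.22727, 0.15909, 0.03409, 0.32386, 0.10795, 0.07386 (working shown to 5 dp, full precision carried).
D = 0.02273² + 0.05114² + 0.22727² + 0.15909² + 0.03409² + 0.32386² + 0.10795² + 0.07386² = 0.00052 + 0.00261 + 0.05165 + 0.02531 + 0.00116 + 0.10489 + 0.01165 + 0.00546 = 0.20325.
To 3 decimal places, D = 0.203.

0.203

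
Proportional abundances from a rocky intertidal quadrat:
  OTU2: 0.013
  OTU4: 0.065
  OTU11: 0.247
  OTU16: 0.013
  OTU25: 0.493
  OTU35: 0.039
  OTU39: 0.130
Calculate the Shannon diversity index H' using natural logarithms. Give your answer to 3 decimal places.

Each pᵢ ln pᵢ term (working shown to 5 dp, full precision carried): 0.013×(-4.34281)=-0.05646, 0.065×(-2.73337)=-0.17767, 0.247×(-1.39837)=-0.34540, 0.013×(-4.34281)=-0.05646, 0.493×(-0.70725)=-0.34867, 0.039×(-3.24419)=-0.12652, 0.13×(-2.04022)=-0.26523.
Sum = -1.37640, so H' = 1.376.

1.376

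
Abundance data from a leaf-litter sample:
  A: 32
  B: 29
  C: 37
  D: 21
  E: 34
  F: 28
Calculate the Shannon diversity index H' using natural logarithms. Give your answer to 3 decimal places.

Total N = 32+29+37+21+34+28 = 181, so the proportions are 0.1768, 0.16022, 0.20442, 0.11602, 0.18785, 0.1547 (working shown to 5 dp, full precision carried).
Each pᵢ ln pᵢ term: 0.1768×(-1.73276)=-0.30634, 0.16022×(-1.83120)=-0.29340, 0.20442×(-1.58758)=-0.32453, 0.11602×(-2.15397)=-0.24991, 0.18785×(-1.67214)=-0.31410, 0.1547×(-1.86629)=-0.28871.
Sum = -1.77699, so H' = 1.777.

1.777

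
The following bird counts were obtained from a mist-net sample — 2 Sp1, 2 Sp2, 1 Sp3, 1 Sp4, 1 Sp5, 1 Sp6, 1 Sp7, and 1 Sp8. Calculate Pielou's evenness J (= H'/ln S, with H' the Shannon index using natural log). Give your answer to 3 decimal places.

Total N = 2+2+1+1+1+1+1+1 = 10, so the proportions are 0.2, 0.2, 0.1, 0.1, 0.1, 0.1, 0.1, 0.1 (working shown to 5 dp, full precision carried).
H' = −Σ pᵢ ln pᵢ = −((-0.32189) + (-0.32189) + (-0.23026) + (-0.23026) + (-0.23026) + (-0.23026) + (-0.23026) + (-0.23026)) = 2.02533.
With S = 8 species, ln S = 2.07944, so J = 2.02533/2.07944 = 0.97398, i.e. 0.974 to 3 decimal places.

0.974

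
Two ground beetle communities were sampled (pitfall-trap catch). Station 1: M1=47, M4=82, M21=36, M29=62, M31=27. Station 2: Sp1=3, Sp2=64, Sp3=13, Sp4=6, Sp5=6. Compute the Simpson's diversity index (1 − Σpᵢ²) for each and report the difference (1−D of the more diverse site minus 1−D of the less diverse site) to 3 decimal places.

0.284

Station 1: N=254, proportions 0.18504, 0.32283, 0.14173, 0.24409, 0.1063, giving 1−D = 0.77057 (working shown to 5 dp, full precision carried).
Station 2: N=92, proportions 0.03261, 0.69565, 0.1413, 0.06522, 0.06522, giving 1−D = 0.48653.
Difference = |0.77057 − 0.48653| = 0.28404, i.e. 0.284 to 3 decimal places.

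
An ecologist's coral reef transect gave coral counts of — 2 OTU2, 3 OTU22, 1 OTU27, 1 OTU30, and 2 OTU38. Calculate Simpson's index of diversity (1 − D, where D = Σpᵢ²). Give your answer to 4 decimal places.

0.7654

Total N = 2+3+1+1+2 = 9, so the proportions are 0.222222, 0.333333, 0.111111, 0.111111, 0.222222 (working shown to 6 dp, full precision carried).
D = 0.222222² + 0.333333² + 0.111111² + 0.111111² + 0.222222² = 0.049383 + 0.111111 + 0.012346 + 0.012346 + 0.049383 = 0.234568.
So 1 − D = 0.765432, i.e. 0.7654 to 4 decimal places.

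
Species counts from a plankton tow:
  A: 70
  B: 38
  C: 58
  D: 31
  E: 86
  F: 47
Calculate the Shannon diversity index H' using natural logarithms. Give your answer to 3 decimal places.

Total N = 70+38+58+31+86+47 = 330, so the proportions are 0.21212, 0.11515, 0.17576, 0.09394, 0.26061, 0.14242 (working shown to 5 dp, full precision carried).
Each pᵢ ln pᵢ term: 0.21212×(-1.55060)=-0.32891, 0.11515×(-2.16151)=-0.24890, 0.17576×(-1.73865)=-0.30558, 0.09394×(-2.36511)=-0.22218, 0.26061×(-1.34475)=-0.35045, 0.14242×(-1.94895)=-0.27758.
Sum = -1.73360, so H' = 1.734.

1.734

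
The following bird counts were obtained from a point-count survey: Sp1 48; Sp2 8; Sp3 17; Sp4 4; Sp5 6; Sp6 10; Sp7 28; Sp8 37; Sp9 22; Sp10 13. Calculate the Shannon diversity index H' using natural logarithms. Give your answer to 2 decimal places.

Total N = 48+8+17+4+6+10+28+37+22+13 = 193, so the proportions are 0.2487, 0.0415, 0.0881, 0.0207, 0.0311, 0.0518, 0.1451, 0.1917, 0.114, 0.0674 (working shown to 4 dp, full precision carried).
Each pᵢ ln pᵢ term: 0.2487×(-1.3915)=-0.3461, 0.0415×(-3.1832)=-0.1319, 0.0881×(-2.4295)=-0.2140, 0.0207×(-3.8764)=-0.0803, 0.0311×(-3.4709)=-0.1079, 0.0518×(-2.9601)=-0.1534, 0.1451×(-1.9305)=-0.2801, 0.1917×(-1.6518)=-0.3167, 0.114×(-2.1716)=-0.2475, 0.0674×(-2.6977)=-0.1817.
Sum = -2.0596, so H' = 2.06.

2.06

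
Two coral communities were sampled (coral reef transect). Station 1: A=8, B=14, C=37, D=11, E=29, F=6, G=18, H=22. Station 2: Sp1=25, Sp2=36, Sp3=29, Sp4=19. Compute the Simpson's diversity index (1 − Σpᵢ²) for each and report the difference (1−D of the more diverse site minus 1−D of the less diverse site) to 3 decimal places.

0.099

Station 1: N=145, proportions 0.05517, 0.09655, 0.25517, 0.07586, 0.2, 0.04138, 0.12414, 0.15172, giving 1−D = 0.83662 (working shown to 5 dp, full precision carried).
Station 2: N=109, proportions 0.22936, 0.33028, 0.26606, 0.17431, giving 1−D = 0.73714.
Difference = |0.83662 − 0.73714| = 0.09948, i.e. 0.099 to 3 decimal places.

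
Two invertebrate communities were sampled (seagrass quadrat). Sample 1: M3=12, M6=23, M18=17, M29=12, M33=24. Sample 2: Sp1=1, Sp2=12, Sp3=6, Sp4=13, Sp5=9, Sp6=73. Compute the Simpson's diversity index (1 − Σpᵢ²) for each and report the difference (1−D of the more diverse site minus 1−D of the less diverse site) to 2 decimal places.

Sample 1: N=88, proportions 0.1364, 0.2614, 0.1932, 0.1364, 0.2727, giving 1−D = 0.7828 (working shown to 4 dp, full precision carried).
Sample 2: N=114, proportions 0.0088, 0.1053, 0.0526, 0.114, 0.0789, 0.6404, giving 1−D = 0.5568.
Difference = |0.7828 − 0.5568| = 0.2260, i.e. 0.23 to 2 decimal places.

0.23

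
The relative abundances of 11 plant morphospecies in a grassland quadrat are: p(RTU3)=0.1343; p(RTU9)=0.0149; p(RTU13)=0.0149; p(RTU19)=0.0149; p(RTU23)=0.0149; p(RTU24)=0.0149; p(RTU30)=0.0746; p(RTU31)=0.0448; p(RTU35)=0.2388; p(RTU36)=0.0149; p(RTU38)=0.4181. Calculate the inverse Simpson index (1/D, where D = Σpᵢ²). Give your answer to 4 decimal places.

3.8644

D = 0.1343² + 0.0149² + 0.0149² + 0.0149² + 0.0149² + 0.0149² + 0.0746² + 0.0448² + 0.2388² + 0.0149² + 0.4181² = 0.01803649 + 0.00022201 + 0.00022201 + 0.00022201 + 0.00022201 + 0.00022201 + 0.00556516 + 0.00200704 + 0.05702544 + 0.00022201 + 0.17480761 = 0.25877380 (working shown to 8 dp, full precision carried).
So 1/D = 3.864379, i.e. 3.8644 to 4 decimal places.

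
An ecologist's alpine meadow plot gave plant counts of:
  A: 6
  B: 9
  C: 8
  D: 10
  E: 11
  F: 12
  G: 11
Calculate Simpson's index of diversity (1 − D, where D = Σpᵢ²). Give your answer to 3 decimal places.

0.851

Total N = 6+9+8+10+11+12+11 = 67, so the proportions are 0.08955, 0.13433, 0.1194, 0.14925, 0.16418, 0.1791, 0.16418 (working shown to 5 dp, full precision carried).
D = 0.08955² + 0.13433² + 0.1194² + 0.14925² + 0.16418² + 0.1791² + 0.16418² = 0.00802 + 0.01804 + 0.01426 + 0.02228 + 0.02695 + 0.03208 + 0.02695 = 0.14859.
So 1 − D = 0.85141, i.e. 0.851 to 3 decimal places.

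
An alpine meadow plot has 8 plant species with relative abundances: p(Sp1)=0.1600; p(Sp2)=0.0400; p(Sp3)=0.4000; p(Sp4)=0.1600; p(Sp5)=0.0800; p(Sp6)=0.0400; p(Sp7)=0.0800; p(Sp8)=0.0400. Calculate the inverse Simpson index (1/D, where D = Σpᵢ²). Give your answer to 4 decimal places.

4.3706

D = 0.16² + 0.04² + 0.4² + 0.16² + 0.08² + 0.04² + 0.08² + 0.04² = 0.02560000 + 0.00160000 + 0.16000000 + 0.02560000 + 0.00640000 + 0.00160000 + 0.00640000 + 0.00160000 = 0.22880000 (working shown to 8 dp, full precision carried).
So 1/D = 4.370629, i.e. 4.3706 to 4 decimal places.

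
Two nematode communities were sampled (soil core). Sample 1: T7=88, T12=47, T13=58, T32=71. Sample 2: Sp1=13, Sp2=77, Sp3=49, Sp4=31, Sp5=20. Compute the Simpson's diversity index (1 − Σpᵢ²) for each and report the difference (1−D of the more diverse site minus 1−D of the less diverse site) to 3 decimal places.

0.010

Sample 1: N=264, proportions 0.33333, 0.17803, 0.2197, 0.26894, giving 1−D = 0.73660 (working shown to 5 dp, full precision carried).
Sample 2: N=190, proportions 0.06842, 0.40526, 0.25789, 0.16316, 0.10526, giving 1−D = 0.72687.
Difference = |0.73660 − 0.72687| = 0.00973, i.e. 0.010 to 3 decimal places.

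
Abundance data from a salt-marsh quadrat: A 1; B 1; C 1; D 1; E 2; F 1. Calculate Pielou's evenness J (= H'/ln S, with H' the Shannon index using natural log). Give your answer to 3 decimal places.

Total N = 1+1+1+1+2+1 = 7, so the proportions are 0.14286, 0.14286, 0.14286, 0.14286, 0.28571, 0.14286 (working shown to 5 dp, full precision carried).
H' = −Σ pᵢ ln pᵢ = −((-0.27799) + (-0.27799) + (-0.27799) + (-0.27799) + (-0.35793) + (-0.27799)) = 1.74787.
With S = 6 species, ln S = 1.79176, so J = 1.74787/1.79176 = 0.97550, i.e. 0.976 to 3 decimal places.

0.976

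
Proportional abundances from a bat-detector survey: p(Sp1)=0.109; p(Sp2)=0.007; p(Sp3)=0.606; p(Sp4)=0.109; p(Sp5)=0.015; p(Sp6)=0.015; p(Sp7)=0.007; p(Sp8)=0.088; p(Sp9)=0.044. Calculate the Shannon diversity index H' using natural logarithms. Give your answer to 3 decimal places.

1.333

Each pᵢ ln pᵢ term (working shown to 5 dp, full precision carried): 0.109×(-2.21641)=-0.24159, 0.007×(-4.96185)=-0.03473, 0.606×(-0.50088)=-0.30353, 0.109×(-2.21641)=-0.24159, 0.015×(-4.19971)=-0.06300, 0.015×(-4.19971)=-0.06300, 0.007×(-4.96185)=-0.03473, 0.088×(-2.43042)=-0.21388, 0.044×(-3.12357)=-0.13744.
Sum = -1.33348, so H' = 1.333.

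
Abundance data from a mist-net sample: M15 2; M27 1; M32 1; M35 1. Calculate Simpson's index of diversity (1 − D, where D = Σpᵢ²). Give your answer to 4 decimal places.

Total N = 2+1+1+1 = 5, so the proportions are 0.4, 0.2, 0.2, 0.2 (working shown to 6 dp, full precision carried).
D = 0.4² + 0.2² + 0.2² + 0.2² = 0.160000 + 0.040000 + 0.040000 + 0.040000 = 0.280000.
So 1 − D = 0.720000, i.e. 0.7200 to 4 decimal places.

0.7200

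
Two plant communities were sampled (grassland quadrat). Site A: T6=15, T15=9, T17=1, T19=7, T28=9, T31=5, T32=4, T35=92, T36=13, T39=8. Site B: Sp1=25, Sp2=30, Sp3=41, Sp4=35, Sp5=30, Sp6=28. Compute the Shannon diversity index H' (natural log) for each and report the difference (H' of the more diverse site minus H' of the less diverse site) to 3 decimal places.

Site A: N=163, proportions 0.09202, 0.05521, 0.00613, 0.04294, 0.05521, 0.03067, 0.02454, 0.56442, 0.07975, 0.04908, giving H' = 1.57615 (working shown to 5 dp, full precision carried).
Site B: N=189, proportions 0.13228, 0.15873, 0.21693, 0.18519, 0.15873, 0.14815, giving H' = 1.77858.
Difference = |1.57615 − 1.77858| = 0.20243, i.e. 0.202 to 3 decimal places.

0.202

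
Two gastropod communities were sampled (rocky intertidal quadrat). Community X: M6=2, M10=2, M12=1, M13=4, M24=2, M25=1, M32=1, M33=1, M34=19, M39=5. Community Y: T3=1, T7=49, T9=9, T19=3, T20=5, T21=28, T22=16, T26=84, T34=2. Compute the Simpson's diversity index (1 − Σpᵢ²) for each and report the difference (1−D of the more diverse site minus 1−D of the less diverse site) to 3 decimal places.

Community X: N=38, proportions 0.05263, 0.05263, 0.02632, 0.10526, 0.05263, 0.02632, 0.02632, 0.02632, 0.5, 0.13158, giving 1−D = 0.71053 (working shown to 5 dp, full precision carried).
Community Y: N=197, proportions 0.00508, 0.24873, 0.04569, 0.01523, 0.02538, 0.14213, 0.08122, 0.4264, 0.01015, giving 1−D = 0.72643.
Difference = |0.71053 − 0.72643| = 0.01590, i.e. 0.016 to 3 decimal places.

0.016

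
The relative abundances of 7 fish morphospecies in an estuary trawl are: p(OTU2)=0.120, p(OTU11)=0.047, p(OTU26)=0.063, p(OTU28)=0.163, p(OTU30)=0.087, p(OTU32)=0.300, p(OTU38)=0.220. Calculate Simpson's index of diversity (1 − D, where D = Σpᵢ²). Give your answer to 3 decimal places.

0.807

D = 0.12² + 0.047² + 0.063² + 0.163² + 0.087² + 0.3² + 0.22² = 0.01440 + 0.00221 + 0.00397 + 0.02657 + 0.00757 + 0.09000 + 0.04840 = 0.19312 (working shown to 5 dp, full precision carried).
So 1 − D = 0.80688, i.e. 0.807 to 3 decimal places.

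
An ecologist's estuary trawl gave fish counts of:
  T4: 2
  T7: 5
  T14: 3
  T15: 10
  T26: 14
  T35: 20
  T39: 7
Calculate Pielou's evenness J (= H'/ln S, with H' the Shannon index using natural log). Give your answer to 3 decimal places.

0.881

Total N = 2+5+3+10+14+20+7 = 61, so the proportions are 0.03279, 0.08197, 0.04918, 0.16393, 0.22951, 0.32787, 0.11475 (working shown to 5 dp, full precision carried).
H' = −Σ pᵢ ln pᵢ = −((-0.11206) + (-0.20504) + (-0.14814) + (-0.29644) + (-0.33779) + (-0.36562) + (-0.24844)) = 1.71353.
With S = 7 species, ln S = 1.94591, so J = 1.71353/1.94591 = 0.88058, i.e. 0.881 to 3 decimal places.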